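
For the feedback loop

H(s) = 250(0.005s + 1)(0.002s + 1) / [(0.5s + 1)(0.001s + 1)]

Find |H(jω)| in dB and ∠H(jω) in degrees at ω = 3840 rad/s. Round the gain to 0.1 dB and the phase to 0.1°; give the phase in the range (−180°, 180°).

13.8 dB, 4.2°

At ω = 3840 rad/s:
zero (1 + j3840·0.005) = 1 + j19.2 → |·| ≈ 19.226, ∠ ≈ 87.02°
zero (1 + j3840·0.002) = 1 + j7.68 → |·| ≈ 7.7448, ∠ ≈ 82.58°
pole (1 + j3840·0.5) = 1 + j1920 → |·| ≈ 1920, ∠ ≈ 89.97°
pole (1 + j3840·0.001) = 1 + j3.84 → |·| ≈ 3.9681, ∠ ≈ 75.40°
|H| = 250 · 19.226 · 7.7448 / (1920 · 3.9681) ≈ 4.886
Gain = 20 log₁₀(4.886) ≈ 13.78 dB
∠H = (87.02° + 82.58°) − (89.97° + 75.40°) = 4.23°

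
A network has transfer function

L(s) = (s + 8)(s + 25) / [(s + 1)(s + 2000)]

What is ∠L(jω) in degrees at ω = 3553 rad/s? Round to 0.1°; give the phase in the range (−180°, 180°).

At s = jω = j3553:
zero (s+8): 8 + j3553 → |·| = √(8²+3553²) = √12623873 ≈ 3553, ∠ = arctan(3553/8) ≈ 89.87°
zero (s+25): 25 + j3553 → |·| = √(25²+3553²) = √12624434 ≈ 3553.1, ∠ = arctan(3553/25) ≈ 89.60°
pole (s+1): 1 + j3553 → |·| = √(1²+3553²) = √12623810 ≈ 3553, ∠ = arctan(3553/1) ≈ 89.98°
pole (s+2000): 2000 + j3553 → |·| = √(2000²+3553²) = √16623809 ≈ 4077.2, ∠ = arctan(3553/2000) ≈ 60.62°
∠L = 179.47° − 150.60° = 28.87°

28.9°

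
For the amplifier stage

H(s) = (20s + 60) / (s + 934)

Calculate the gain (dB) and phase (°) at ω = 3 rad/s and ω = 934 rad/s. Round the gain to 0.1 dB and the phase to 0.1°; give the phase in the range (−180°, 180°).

Substitute s = j3:
Numerator: 20(j3) + 60 = 60 + j60
Denominator: (j3) + 934 = 934 + j3
|N| = √(60² + 60²) ≈ 84.853, ∠N ≈ 45.00°
|D| = √(934² + 3²) ≈ 934, ∠D ≈ 0.18°
|H| = 84.853 / 934 ≈ 0.090849
Gain = 20 log₁₀(0.090849) ≈ -20.83 dB
∠H = 45.00° − 0.18° = 44.82°

Substitute s = j934:
Numerator: 20(j934) + 60 = 60 + j18680
Denominator: (j934) + 934 = 934 + j934
|N| = √(60² + 18680²) ≈ 18680, ∠N ≈ 89.82°
|D| = √(934² + 934²) ≈ 1320.9, ∠D ≈ 45.00°
|H| = 18680 / 1320.9 ≈ 14.142
Gain = 20 log₁₀(14.142) ≈ 23.01 dB
∠H = 89.82° − 45.00° = 44.82°

ω = 3: -20.8 dB, 44.8°; ω = 934: 23.0 dB, 44.8°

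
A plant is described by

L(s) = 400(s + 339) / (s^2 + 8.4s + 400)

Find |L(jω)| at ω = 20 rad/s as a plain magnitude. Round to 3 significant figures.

809

At s = jω = j20:
zero (s+339): 339 + j20 → |·| = √(339²+20²) = √115321 ≈ 339.59, ∠ = arctan(20/339) ≈ 3.38°
quadratic: (j20)² + 8.4·j20 + 400 = 0 + j168 → |·| ≈ 168, ∠ ≈ 90.00°
|L| = 400 · 339.59 / 168 ≈ 808.55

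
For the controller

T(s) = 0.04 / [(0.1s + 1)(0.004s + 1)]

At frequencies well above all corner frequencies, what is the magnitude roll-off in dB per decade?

-40 dB/decade

Each pole contributes −20 dB/decade at high frequency; each zero contributes +20 dB/decade.
Net: 0 zero(s) − 2 pole(s) → -40 dB/decade.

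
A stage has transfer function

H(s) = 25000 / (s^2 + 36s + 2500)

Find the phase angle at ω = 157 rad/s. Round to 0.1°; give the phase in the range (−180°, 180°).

-165.7°

At s = jω = j157:
quadratic: (j157)² + 36·j157 + 2500 = -22149 + j5652 → |·| ≈ 22859, ∠ ≈ 165.68°
∠H = 0.00° − 165.68° = -165.68°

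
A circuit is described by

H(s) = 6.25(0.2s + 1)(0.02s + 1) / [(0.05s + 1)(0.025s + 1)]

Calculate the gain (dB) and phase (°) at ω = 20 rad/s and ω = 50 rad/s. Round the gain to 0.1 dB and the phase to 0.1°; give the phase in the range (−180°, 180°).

At ω = 20 rad/s:
zero (1 + j20·0.2) = 1 + j4 → |·| ≈ 4.1231, ∠ ≈ 75.96°
zero (1 + j20·0.02) = 1 + j0.4 → |·| ≈ 1.077, ∠ ≈ 21.80°
pole (1 + j20·0.05) = 1 + j1 → |·| ≈ 1.4142, ∠ ≈ 45.00°
pole (1 + j20·0.025) = 1 + j0.5 → |·| ≈ 1.118, ∠ ≈ 26.57°
|H| = 6.25 · 4.1231 · 1.077 / (1.4142 · 1.118) ≈ 17.554
Gain = 20 log₁₀(17.554) ≈ 24.89 dB
∠H = (75.96° + 21.80°) − (45.00° + 26.57°) = 26.19°

At ω = 50 rad/s:
zero (1 + j50·0.2) = 1 + j10 → |·| ≈ 10.05, ∠ ≈ 84.29°
zero (1 + j50·0.02) = 1 + j1 → |·| ≈ 1.4142, ∠ ≈ 45.00°
pole (1 + j50·0.05) = 1 + j2.5 → |·| ≈ 2.6926, ∠ ≈ 68.20°
pole (1 + j50·0.025) = 1 + j1.25 → |·| ≈ 1.6008, ∠ ≈ 51.34°
|H| = 6.25 · 10.05 · 1.4142 / (2.6926 · 1.6008) ≈ 20.609
Gain = 20 log₁₀(20.609) ≈ 26.28 dB
∠H = (84.29° + 45.00°) − (68.20° + 51.34°) = 9.75°

ω = 20: 24.9 dB, 26.2°; ω = 50: 26.3 dB, 9.8°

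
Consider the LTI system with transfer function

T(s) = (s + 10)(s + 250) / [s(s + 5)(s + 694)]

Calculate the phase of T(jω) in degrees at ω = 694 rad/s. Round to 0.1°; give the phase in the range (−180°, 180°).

-65.2°

At s = jω = j694:
zero (s+10): 10 + j694 → |·| = √(10²+694²) = √481736 ≈ 694.07, ∠ = arctan(694/10) ≈ 89.17°
zero (s+250): 250 + j694 → |·| = √(250²+694²) = √544136 ≈ 737.66, ∠ = arctan(694/250) ≈ 70.19°
pole (s+5): 5 + j694 → |·| = √(5²+694²) = √481661 ≈ 694.02, ∠ = arctan(694/5) ≈ 89.59°
pole (s+694): 694 + j694 → |·| = √(694²+694²) = √963272 ≈ 981.46, ∠ = arctan(694/694) ≈ 45.00°
pole at origin: |s| = 694, ∠ = 90.00° (in denominator)
∠T = 159.36° − 224.59° = -65.23°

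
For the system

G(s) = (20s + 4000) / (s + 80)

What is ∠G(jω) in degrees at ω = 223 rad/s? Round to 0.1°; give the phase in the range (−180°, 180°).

-22.2°

Substitute s = j223:
Numerator: 20(j223) + 4000 = 4000 + j4460
Denominator: (j223) + 80 = 80 + j223
|N| = √(4000² + 4460²) ≈ 5991, ∠N ≈ 48.11°
|D| = √(80² + 223²) ≈ 236.92, ∠D ≈ 70.26°
∠G = 48.11° − 70.26° = -22.15°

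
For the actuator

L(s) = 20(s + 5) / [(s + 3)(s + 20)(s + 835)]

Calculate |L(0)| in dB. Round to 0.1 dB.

L(0) = 20·5 / (3·20·835) ≈ 0.001996
20 log₁₀(0.001996) ≈ -54.00 dB

-54.0 dB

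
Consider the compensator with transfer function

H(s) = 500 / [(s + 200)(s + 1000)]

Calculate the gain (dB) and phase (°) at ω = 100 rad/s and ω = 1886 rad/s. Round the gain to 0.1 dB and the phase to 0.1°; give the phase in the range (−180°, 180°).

At s = jω = j100:
pole (s+200): 200 + j100 → |·| = √(200²+100²) = √50000 ≈ 223.61, ∠ = arctan(100/200) ≈ 26.57°
pole (s+1000): 1000 + j100 → |·| = √(1000²+100²) = √1010000 ≈ 1005, ∠ = arctan(100/1000) ≈ 5.71°
|H| = 500 / 2.2473e+05 ≈ 0.0022249
Gain = 20 log₁₀(0.0022249) ≈ -53.05 dB
∠H = 0.00° − 32.28° = -32.28°

At s = jω = j1886:
pole (s+200): 200 + j1886 → |·| = √(200²+1886²) = √3596996 ≈ 1896.6, ∠ = arctan(1886/200) ≈ 83.95°
pole (s+1000): 1000 + j1886 → |·| = √(1000²+1886²) = √4556996 ≈ 2134.7, ∠ = arctan(1886/1000) ≈ 62.07°
|H| = 500 / 4.0487e+06 ≈ 0.0001235
Gain = 20 log₁₀(0.0001235) ≈ -78.17 dB
∠H = 0.00° − 146.02° = -146.02°

ω = 100: -53.1 dB, -32.3°; ω = 1886: -78.2 dB, -146.0°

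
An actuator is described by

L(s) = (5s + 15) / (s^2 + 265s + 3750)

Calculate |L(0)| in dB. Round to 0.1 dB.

-48.0 dB

L(0) = 15 / 3750 = 0.004
20 log₁₀(0.004) ≈ -47.96 dB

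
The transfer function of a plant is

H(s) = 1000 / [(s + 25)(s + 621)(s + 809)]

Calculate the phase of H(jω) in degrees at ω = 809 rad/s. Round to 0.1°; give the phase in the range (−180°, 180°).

174.3°

At s = jω = j809:
pole (s+25): 25 + j809 → |·| = √(25²+809²) = √655106 ≈ 809.39, ∠ = arctan(809/25) ≈ 88.23°
pole (s+621): 621 + j809 → |·| = √(621²+809²) = √1040122 ≈ 1019.9, ∠ = arctan(809/621) ≈ 52.49°
pole (s+809): 809 + j809 → |·| = √(809²+809²) = √1308962 ≈ 1144.1, ∠ = arctan(809/809) ≈ 45.00°
∠H = 0.00° − 185.72° = -185.72° ≡ 174.28° (principal value)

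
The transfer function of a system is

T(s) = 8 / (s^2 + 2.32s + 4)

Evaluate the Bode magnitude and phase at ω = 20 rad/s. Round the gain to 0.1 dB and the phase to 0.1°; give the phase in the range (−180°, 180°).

At s = jω = j20:
quadratic: (j20)² + 2.32·j20 + 4 = -396 + j46.4 → |·| ≈ 398.71, ∠ ≈ 173.32°
|T| = 8 / 398.71 ≈ 0.020065
Gain = 20 log₁₀(0.020065) ≈ -33.95 dB
∠T = 0.00° − 173.32° = -173.32°

-34.0 dB, -173.3°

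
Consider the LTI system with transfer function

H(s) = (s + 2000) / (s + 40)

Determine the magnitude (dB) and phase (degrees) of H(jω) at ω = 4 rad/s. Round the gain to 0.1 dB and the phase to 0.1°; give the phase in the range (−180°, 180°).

Substitute s = j4:
Numerator: (j4) + 2000 = 2000 + j4
Denominator: (j4) + 40 = 40 + j4
|N| = √(2000² + 4²) ≈ 2000, ∠N ≈ 0.11°
|D| = √(40² + 4²) ≈ 40.2, ∠D ≈ 5.71°
|H| = 2000 / 40.2 ≈ 49.751
Gain = 20 log₁₀(49.751) ≈ 33.94 dB
∠H = 0.11° − 5.71° = -5.60°

33.9 dB, -5.6°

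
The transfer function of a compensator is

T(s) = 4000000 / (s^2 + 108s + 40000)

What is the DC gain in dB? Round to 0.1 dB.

40.0 dB

T(0) = 4000000 / 40000 = 100
20 log₁₀(100) ≈ 40.00 dB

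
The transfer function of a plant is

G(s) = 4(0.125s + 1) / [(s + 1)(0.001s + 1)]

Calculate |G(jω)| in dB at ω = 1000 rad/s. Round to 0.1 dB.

At ω = 1000 rad/s:
zero (1 + j1000·0.125) = 1 + j125 → |·| ≈ 125, ∠ ≈ 89.54°
pole (1 + j1000·1) = 1 + j1000 → |·| ≈ 1000, ∠ ≈ 89.94°
pole (1 + j1000·0.001) = 1 + j1 → |·| ≈ 1.4142, ∠ ≈ 45.00°
|G| = 4 · 125 / (1000 · 1.4142) ≈ 0.35356
Gain = 20 log₁₀(0.35356) ≈ -9.03 dB

-9.0 dB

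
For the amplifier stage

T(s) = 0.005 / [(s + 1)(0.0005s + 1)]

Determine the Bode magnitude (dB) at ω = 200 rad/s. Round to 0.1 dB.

At ω = 200 rad/s:
pole (1 + j200·1) = 1 + j200 → |·| ≈ 200, ∠ ≈ 89.71°
pole (1 + j200·0.0005) = 1 + j0.1 → |·| ≈ 1.005, ∠ ≈ 5.71°
|T| = 0.005 · 1 / (200 · 1.005) ≈ 2.4876e-05
Gain = 20 log₁₀(2.4876e-05) ≈ -92.08 dB

-92.1 dB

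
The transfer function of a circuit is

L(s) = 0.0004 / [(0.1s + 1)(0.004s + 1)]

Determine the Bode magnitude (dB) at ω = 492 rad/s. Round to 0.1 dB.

-108.7 dB

At ω = 492 rad/s:
pole (1 + j492·0.1) = 1 + j49.2 → |·| ≈ 49.21, ∠ ≈ 88.84°
pole (1 + j492·0.004) = 1 + j1.968 → |·| ≈ 2.2075, ∠ ≈ 63.06°
|L| = 0.0004 · 1 / (49.21 · 2.2075) ≈ 3.6822e-06
Gain = 20 log₁₀(3.6822e-06) ≈ -108.68 dB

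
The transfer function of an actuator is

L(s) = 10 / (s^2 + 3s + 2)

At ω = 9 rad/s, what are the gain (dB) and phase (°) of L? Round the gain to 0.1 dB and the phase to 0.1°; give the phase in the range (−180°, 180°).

Substitute s = j9:
Numerator: 10 = 10 + j0
Denominator: (j9)^2 + 3(j9) + 2 = -79 + j27
|N| = √(10² + 0²) ≈ 10, ∠N ≈ 0.00°
|D| = √(79² + 27²) ≈ 83.487, ∠D ≈ 161.13°
|L| = 10 / 83.487 ≈ 0.11978
Gain = 20 log₁₀(0.11978) ≈ -18.43 dB
∠L = 0.00° − 161.13° = -161.13°

-18.4 dB, -161.1°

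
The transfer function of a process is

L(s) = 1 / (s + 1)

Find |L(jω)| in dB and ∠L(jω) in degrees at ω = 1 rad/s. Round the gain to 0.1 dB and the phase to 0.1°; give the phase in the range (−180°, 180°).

-3.0 dB, -45.0°

Substitute s = j1:
Numerator: 1 = 1 + j0
Denominator: (j1) + 1 = 1 + j1
|N| = √(1² + 0²) ≈ 1, ∠N ≈ 0.00°
|D| = √(1² + 1²) ≈ 1.4142, ∠D ≈ 45.00°
|L| = 1 / 1.4142 ≈ 0.70711
Gain = 20 log₁₀(0.70711) ≈ -3.01 dB
∠L = 0.00° − 45.00° = -45.00°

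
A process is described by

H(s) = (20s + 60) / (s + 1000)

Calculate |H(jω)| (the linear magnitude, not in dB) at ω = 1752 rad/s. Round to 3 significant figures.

17.4

Substitute s = j1752:
Numerator: 20(j1752) + 60 = 60 + j35040
Denominator: (j1752) + 1000 = 1000 + j1752
|N| = √(60² + 35040²) ≈ 35040, ∠N ≈ 89.90°
|D| = √(1000² + 1752²) ≈ 2017.3, ∠D ≈ 60.28°
|H| = 35040 / 2017.3 ≈ 17.37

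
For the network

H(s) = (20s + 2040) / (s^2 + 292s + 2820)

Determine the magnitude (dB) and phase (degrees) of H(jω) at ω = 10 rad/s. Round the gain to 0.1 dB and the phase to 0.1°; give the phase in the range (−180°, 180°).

Substitute s = j10:
Numerator: 20(j10) + 2040 = 2040 + j200
Denominator: (j10)^2 + 292(j10) + 2820 = 2720 + j2920
|N| = √(2040² + 200²) ≈ 2049.8, ∠N ≈ 5.60°
|D| = √(2720² + 2920²) ≈ 3990.6, ∠D ≈ 47.03°
|H| = 2049.8 / 3990.6 ≈ 0.51366
Gain = 20 log₁₀(0.51366) ≈ -5.79 dB
∠H = 5.60° − 47.03° = -41.43°

-5.8 dB, -41.4°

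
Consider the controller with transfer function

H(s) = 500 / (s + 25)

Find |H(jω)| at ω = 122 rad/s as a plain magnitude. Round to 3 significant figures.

Substitute s = j122:
Numerator: 500 = 500 + j0
Denominator: (j122) + 25 = 25 + j122
|N| = √(500² + 0²) ≈ 500, ∠N ≈ 0.00°
|D| = √(25² + 122²) ≈ 124.54, ∠D ≈ 78.42°
|H| = 500 / 124.54 ≈ 4.0148

4.01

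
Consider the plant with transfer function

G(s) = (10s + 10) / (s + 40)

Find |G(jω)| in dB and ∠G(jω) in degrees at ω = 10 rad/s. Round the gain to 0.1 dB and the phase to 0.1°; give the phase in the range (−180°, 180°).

Substitute s = j10:
Numerator: 10(j10) + 10 = 10 + j100
Denominator: (j10) + 40 = 40 + j10
|N| = √(10² + 100²) ≈ 100.5, ∠N ≈ 84.29°
|D| = √(40² + 10²) ≈ 41.231, ∠D ≈ 14.04°
|G| = 100.5 / 41.231 ≈ 2.4375
Gain = 20 log₁₀(2.4375) ≈ 7.74 dB
∠G = 84.29° − 14.04° = 70.25°

7.7 dB, 70.3°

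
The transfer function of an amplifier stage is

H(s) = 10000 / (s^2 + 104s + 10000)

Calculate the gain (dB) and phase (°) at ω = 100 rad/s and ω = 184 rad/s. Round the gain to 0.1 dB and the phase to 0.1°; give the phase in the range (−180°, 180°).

ω = 100: -0.3 dB, -90.0°; ω = 184: -9.7 dB, -141.3°

At s = jω = j100:
quadratic: (j100)² + 104·j100 + 10000 = 0 + j10400 → |·| ≈ 10400, ∠ ≈ 90.00°
|H| = 10000 / 10400 ≈ 0.96154
Gain = 20 log₁₀(0.96154) ≈ -0.34 dB
∠H = 0.00° − 90.00° = -90.00°

At s = jω = j184:
quadratic: (j184)² + 104·j184 + 10000 = -23856 + j19136 → |·| ≈ 30583, ∠ ≈ 141.27°
|H| = 10000 / 30583 ≈ 0.32698
Gain = 20 log₁₀(0.32698) ≈ -9.71 dB
∠H = 0.00° − 141.27° = -141.27°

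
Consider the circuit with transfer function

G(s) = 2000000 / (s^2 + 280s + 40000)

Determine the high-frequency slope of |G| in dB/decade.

-40 dB/decade

Each pole contributes −20 dB/decade at high frequency; each zero contributes +20 dB/decade.
Net: 0 zero(s) − 2 pole(s) → -40 dB/decade.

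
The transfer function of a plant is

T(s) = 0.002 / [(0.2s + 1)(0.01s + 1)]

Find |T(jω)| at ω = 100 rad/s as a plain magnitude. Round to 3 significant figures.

7.06e-05

At ω = 100 rad/s:
pole (1 + j100·0.2) = 1 + j20 → |·| ≈ 20.025, ∠ ≈ 87.14°
pole (1 + j100·0.01) = 1 + j1 → |·| ≈ 1.4142, ∠ ≈ 45.00°
|T| = 0.002 · 1 / (20.025 · 1.4142) ≈ 7.0623e-05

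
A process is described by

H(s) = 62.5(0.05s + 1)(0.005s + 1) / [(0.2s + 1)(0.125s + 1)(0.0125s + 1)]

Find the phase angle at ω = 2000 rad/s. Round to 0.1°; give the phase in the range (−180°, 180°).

At ω = 2000 rad/s:
zero (1 + j2000·0.05) = 1 + j100 → |·| ≈ 100, ∠ ≈ 89.43°
zero (1 + j2000·0.005) = 1 + j10 → |·| ≈ 10.05, ∠ ≈ 84.29°
pole (1 + j2000·0.2) = 1 + j400 → |·| ≈ 400, ∠ ≈ 89.86°
pole (1 + j2000·0.125) = 1 + j250 → |·| ≈ 250, ∠ ≈ 89.77°
pole (1 + j2000·0.0125) = 1 + j25 → |·| ≈ 25.02, ∠ ≈ 87.71°
∠H = (89.43° + 84.29°) − (89.86° + 89.77° + 87.71°) = -93.62°

-93.6°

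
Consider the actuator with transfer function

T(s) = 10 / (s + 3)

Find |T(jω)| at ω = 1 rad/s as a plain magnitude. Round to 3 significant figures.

3.16

At s = jω = j1:
pole (s+3): 3 + j1 → |·| = √(3²+1²) = √10 ≈ 3.1623, ∠ = arctan(1/3) ≈ 18.43°
|T| = 10 / 3.1623 ≈ 3.1623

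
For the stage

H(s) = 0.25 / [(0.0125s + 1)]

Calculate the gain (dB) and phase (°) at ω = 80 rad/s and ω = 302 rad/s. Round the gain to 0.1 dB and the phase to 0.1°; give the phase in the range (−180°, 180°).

ω = 80: -15.1 dB, -45.0°; ω = 302: -23.9 dB, -75.2°

At ω = 80 rad/s:
pole (1 + j80·0.0125) = 1 + j1 → |·| ≈ 1.4142, ∠ ≈ 45.00°
|H| = 0.25 · 1 / (1.4142) ≈ 0.17678
Gain = 20 log₁₀(0.17678) ≈ -15.05 dB
∠H = (0°) − (45.00°) = -45.00°

At ω = 302 rad/s:
pole (1 + j302·0.0125) = 1 + j3.775 → |·| ≈ 3.9052, ∠ ≈ 75.16°
|H| = 0.25 · 1 / (3.9052) ≈ 0.064017
Gain = 20 log₁₀(0.064017) ≈ -23.87 dB
∠H = (0°) − (75.16°) = -75.16°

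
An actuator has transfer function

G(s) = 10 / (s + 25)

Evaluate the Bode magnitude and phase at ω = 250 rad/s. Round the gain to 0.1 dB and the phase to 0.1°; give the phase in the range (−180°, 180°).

-28.0 dB, -84.3°

Substitute s = j250:
Numerator: 10 = 10 + j0
Denominator: (j250) + 25 = 25 + j250
|N| = √(10² + 0²) ≈ 10, ∠N ≈ 0.00°
|D| = √(25² + 250²) ≈ 251.25, ∠D ≈ 84.29°
|G| = 10 / 251.25 ≈ 0.039801
Gain = 20 log₁₀(0.039801) ≈ -28.00 dB
∠G = 0.00° − 84.29° = -84.29°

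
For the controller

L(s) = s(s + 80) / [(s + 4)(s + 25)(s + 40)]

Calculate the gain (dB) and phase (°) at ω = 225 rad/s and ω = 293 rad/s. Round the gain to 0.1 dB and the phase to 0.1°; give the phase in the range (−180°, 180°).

At s = jω = j225:
zero (s+80): 80 + j225 → |·| = √(80²+225²) = √57025 ≈ 238.8, ∠ = arctan(225/80) ≈ 70.43°
zero at origin: s = j225 → |·| = 225, ∠ = 90.00°
pole (s+4): 4 + j225 → |·| = √(4²+225²) = √50641 ≈ 225.04, ∠ = arctan(225/4) ≈ 88.98°
pole (s+25): 25 + j225 → |·| = √(25²+225²) = √51250 ≈ 226.38, ∠ = arctan(225/25) ≈ 83.66°
pole (s+40): 40 + j225 → |·| = √(40²+225²) = √52225 ≈ 228.53, ∠ = arctan(225/40) ≈ 79.92°
|L| = 1 · 53730 / 1.1642e+07 ≈ 0.0046152
Gain = 20 log₁₀(0.0046152) ≈ -46.72 dB
∠L = 160.43° − 252.56° = -92.13°

At s = jω = j293:
zero (s+80): 80 + j293 → |·| = √(80²+293²) = √92249 ≈ 303.73, ∠ = arctan(293/80) ≈ 74.73°
zero at origin: s = j293 → |·| = 293, ∠ = 90.00°
pole (s+4): 4 + j293 → |·| = √(4²+293²) = √85865 ≈ 293.03, ∠ = arctan(293/4) ≈ 89.22°
pole (s+25): 25 + j293 → |·| = √(25²+293²) = √86474 ≈ 294.06, ∠ = arctan(293/25) ≈ 85.12°
pole (s+40): 40 + j293 → |·| = √(40²+293²) = √87449 ≈ 295.72, ∠ = arctan(293/40) ≈ 82.23°
|L| = 1 · 88993 / 2.5482e+07 ≈ 0.0034924
Gain = 20 log₁₀(0.0034924) ≈ -49.14 dB
∠L = 164.73° − 256.57° = -91.84°

ω = 225: -46.7 dB, -92.1°; ω = 293: -49.1 dB, -91.8°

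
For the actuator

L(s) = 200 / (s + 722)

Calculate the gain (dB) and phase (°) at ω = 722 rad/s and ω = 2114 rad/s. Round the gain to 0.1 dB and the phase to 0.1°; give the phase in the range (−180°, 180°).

ω = 722: -14.2 dB, -45.0°; ω = 2114: -21.0 dB, -71.1°

At s = jω = j722:
pole (s+722): 722 + j722 → |·| = √(722²+722²) = √1042568 ≈ 1021.1, ∠ = arctan(722/722) ≈ 45.00°
|L| = 200 / 1021.1 ≈ 0.19587
Gain = 20 log₁₀(0.19587) ≈ -14.16 dB
∠L = 0.00° − 45.00° = -45.00°

At s = jω = j2114:
pole (s+722): 722 + j2114 → |·| = √(722²+2114²) = √4990280 ≈ 2233.9, ∠ = arctan(2114/722) ≈ 71.14°
|L| = 200 / 2233.9 ≈ 0.08953
Gain = 20 log₁₀(0.08953) ≈ -20.96 dB
∠L = 0.00° − 71.14° = -71.14°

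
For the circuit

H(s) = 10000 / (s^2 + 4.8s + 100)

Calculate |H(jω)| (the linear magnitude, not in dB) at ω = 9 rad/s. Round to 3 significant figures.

At s = jω = j9:
quadratic: (j9)² + 4.8·j9 + 100 = 19 + j43.2 → |·| ≈ 47.194, ∠ ≈ 66.26°
|H| = 10000 / 47.194 ≈ 211.89

212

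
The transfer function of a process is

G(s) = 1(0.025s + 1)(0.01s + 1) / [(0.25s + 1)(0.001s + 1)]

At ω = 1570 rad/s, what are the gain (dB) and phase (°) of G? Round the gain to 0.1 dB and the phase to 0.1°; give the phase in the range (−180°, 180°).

At ω = 1570 rad/s:
zero (1 + j1570·0.025) = 1 + j39.25 → |·| ≈ 39.263, ∠ ≈ 88.54°
zero (1 + j1570·0.01) = 1 + j15.7 → |·| ≈ 15.732, ∠ ≈ 86.36°
pole (1 + j1570·0.25) = 1 + j392.5 → |·| ≈ 392.5, ∠ ≈ 89.85°
pole (1 + j1570·0.001) = 1 + j1.57 → |·| ≈ 1.8614, ∠ ≈ 57.51°
|G| = 1 · 39.263 · 15.732 / (392.5 · 1.8614) ≈ 0.84545
Gain = 20 log₁₀(0.84545) ≈ -1.46 dB
∠G = (88.54° + 86.36°) − (89.85° + 57.51°) = 27.54°

-1.5 dB, 27.5°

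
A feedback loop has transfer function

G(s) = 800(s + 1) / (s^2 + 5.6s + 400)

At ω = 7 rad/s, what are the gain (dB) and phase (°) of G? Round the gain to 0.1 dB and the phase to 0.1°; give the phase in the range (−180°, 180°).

24.1 dB, 75.5°

At s = jω = j7:
zero (s+1): 1 + j7 → |·| = √(1²+7²) = √50 ≈ 7.0711, ∠ = arctan(7/1) ≈ 81.87°
quadratic: (j7)² + 5.6·j7 + 400 = 351 + j39.2 → |·| ≈ 353.18, ∠ ≈ 6.37°
|G| = 800 · 7.0711 / 353.18 ≈ 16.017
Gain = 20 log₁₀(16.017) ≈ 24.09 dB
∠G = 81.87° − 6.37° = 75.50°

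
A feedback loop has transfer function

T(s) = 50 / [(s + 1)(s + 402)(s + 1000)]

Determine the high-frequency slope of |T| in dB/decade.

Each pole contributes −20 dB/decade at high frequency; each zero contributes +20 dB/decade.
Net: 0 zero(s) − 3 pole(s) → -60 dB/decade.

-60 dB/decade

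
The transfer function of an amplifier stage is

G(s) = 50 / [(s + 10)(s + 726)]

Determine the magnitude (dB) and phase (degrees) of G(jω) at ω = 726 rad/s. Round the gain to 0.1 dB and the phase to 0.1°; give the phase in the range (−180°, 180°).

-83.5 dB, -134.2°

At s = jω = j726:
pole (s+10): 10 + j726 → |·| = √(10²+726²) = √527176 ≈ 726.07, ∠ = arctan(726/10) ≈ 89.21°
pole (s+726): 726 + j726 → |·| = √(726²+726²) = √1054152 ≈ 1026.7, ∠ = arctan(726/726) ≈ 45.00°
|G| = 50 / 7.4546e+05 ≈ 6.7073e-05
Gain = 20 log₁₀(6.7073e-05) ≈ -83.47 dB
∠G = 0.00° − 134.21° = -134.21°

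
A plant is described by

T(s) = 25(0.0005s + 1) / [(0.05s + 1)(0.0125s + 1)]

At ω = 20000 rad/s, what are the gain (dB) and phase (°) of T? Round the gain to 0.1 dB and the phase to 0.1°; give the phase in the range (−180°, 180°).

-60.0 dB, -95.4°

At ω = 20000 rad/s:
zero (1 + j20000·0.0005) = 1 + j10 → |·| ≈ 10.05, ∠ ≈ 84.29°
pole (1 + j20000·0.05) = 1 + j1000 → |·| ≈ 1000, ∠ ≈ 89.94°
pole (1 + j20000·0.0125) = 1 + j250 → |·| ≈ 250, ∠ ≈ 89.77°
|T| = 25 · 10.05 / (1000 · 250) ≈ 0.001005
Gain = 20 log₁₀(0.001005) ≈ -59.96 dB
∠T = (84.29°) − (89.94° + 89.77°) = -95.42°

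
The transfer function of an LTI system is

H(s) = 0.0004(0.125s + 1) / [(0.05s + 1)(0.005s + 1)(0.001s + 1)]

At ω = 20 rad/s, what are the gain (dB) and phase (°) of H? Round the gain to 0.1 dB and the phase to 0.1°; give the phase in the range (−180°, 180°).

At ω = 20 rad/s:
zero (1 + j20·0.125) = 1 + j2.5 → |·| ≈ 2.6926, ∠ ≈ 68.20°
pole (1 + j20·0.05) = 1 + j1 → |·| ≈ 1.4142, ∠ ≈ 45.00°
pole (1 + j20·0.005) = 1 + j0.1 → |·| ≈ 1.005, ∠ ≈ 5.71°
pole (1 + j20·0.001) = 1 + j0.02 → |·| ≈ 1.0002, ∠ ≈ 1.15°
|H| = 0.0004 · 2.6926 / (1.4142 · 1.005 · 1.0002) ≈ 0.00075765
Gain = 20 log₁₀(0.00075765) ≈ -62.41 dB
∠H = (68.20°) − (45.00° + 5.71° + 1.15°) = 16.34°

-62.4 dB, 16.3°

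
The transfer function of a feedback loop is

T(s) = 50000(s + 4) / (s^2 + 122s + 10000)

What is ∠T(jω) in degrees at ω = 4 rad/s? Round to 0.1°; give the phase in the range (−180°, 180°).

42.2°

At s = jω = j4:
zero (s+4): 4 + j4 → |·| = √(4²+4²) = √32 ≈ 5.6569, ∠ = arctan(4/4) ≈ 45.00°
quadratic: (j4)² + 122·j4 + 10000 = 9984 + j488 → |·| ≈ 9995.9, ∠ ≈ 2.80°
∠T = 45.00° − 2.80° = 42.20°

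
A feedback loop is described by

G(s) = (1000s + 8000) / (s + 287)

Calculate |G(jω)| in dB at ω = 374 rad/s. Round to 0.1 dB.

Substitute s = j374:
Numerator: 1000(j374) + 8000 = 8000 + j374000
Denominator: (j374) + 287 = 287 + j374
|N| = √(8000² + 374000²) ≈ 3.7409e+05, ∠N ≈ 88.77°
|D| = √(287² + 374²) ≈ 471.43, ∠D ≈ 52.50°
|G| = 3.7409e+05 / 471.43 ≈ 793.52
Gain = 20 log₁₀(793.52) ≈ 57.99 dB

58.0 dB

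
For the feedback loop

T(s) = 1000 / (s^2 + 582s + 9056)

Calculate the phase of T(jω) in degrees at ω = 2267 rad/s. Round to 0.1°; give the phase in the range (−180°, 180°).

-165.6°

Substitute s = j2267:
Numerator: 1000 = 1000 + j0
Denominator: (j2267)^2 + 582(j2267) + 9056 = -5130233 + j1319394
|N| = √(1000² + 0²) ≈ 1000, ∠N ≈ 0.00°
|D| = √(5130233² + 1319394²) ≈ 5.2972e+06, ∠D ≈ 165.58°
∠T = 0.00° − 165.58° = -165.58°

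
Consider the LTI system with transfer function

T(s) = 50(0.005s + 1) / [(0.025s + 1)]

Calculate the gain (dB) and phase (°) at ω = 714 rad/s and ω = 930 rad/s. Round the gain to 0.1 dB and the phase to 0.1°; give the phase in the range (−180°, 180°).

At ω = 714 rad/s:
zero (1 + j714·0.005) = 1 + j3.57 → |·| ≈ 3.7074, ∠ ≈ 74.35°
pole (1 + j714·0.025) = 1 + j17.85 → |·| ≈ 17.878, ∠ ≈ 86.79°
|T| = 50 · 3.7074 / (17.878) ≈ 10.369
Gain = 20 log₁₀(10.369) ≈ 20.31 dB
∠T = (74.35°) − (86.79°) = -12.44°

At ω = 930 rad/s:
zero (1 + j930·0.005) = 1 + j4.65 → |·| ≈ 4.7563, ∠ ≈ 77.86°
pole (1 + j930·0.025) = 1 + j23.25 → |·| ≈ 23.271, ∠ ≈ 87.54°
|T| = 50 · 4.7563 / (23.271) ≈ 10.219
Gain = 20 log₁₀(10.219) ≈ 20.19 dB
∠T = (77.86°) − (87.54°) = -9.68°

ω = 714: 20.3 dB, -12.4°; ω = 930: 20.2 dB, -9.7°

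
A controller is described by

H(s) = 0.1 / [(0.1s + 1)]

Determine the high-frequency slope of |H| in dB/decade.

-20 dB/decade

Each pole contributes −20 dB/decade at high frequency; each zero contributes +20 dB/decade.
Net: 0 zero(s) − 1 pole(s) → -20 dB/decade.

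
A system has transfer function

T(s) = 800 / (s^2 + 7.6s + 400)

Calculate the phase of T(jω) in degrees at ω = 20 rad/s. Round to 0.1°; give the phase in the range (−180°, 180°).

-90.0°

At s = jω = j20:
quadratic: (j20)² + 7.6·j20 + 400 = 0 + j152 → |·| ≈ 152, ∠ ≈ 90.00°
∠T = 0.00° − 90.00° = -90.00°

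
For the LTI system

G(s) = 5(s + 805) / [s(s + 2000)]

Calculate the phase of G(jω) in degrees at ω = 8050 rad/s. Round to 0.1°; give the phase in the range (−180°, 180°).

At s = jω = j8050:
zero (s+805): 805 + j8050 → |·| = √(805²+8050²) = √65450525 ≈ 8090.1, ∠ = arctan(8050/805) ≈ 84.29°
pole (s+2000): 2000 + j8050 → |·| = √(2000²+8050²) = √68802500 ≈ 8294.7, ∠ = arctan(8050/2000) ≈ 76.05°
pole at origin: |s| = 8050, ∠ = 90.00° (in denominator)
∠G = 84.29° − 166.05° = -81.76°

-81.8°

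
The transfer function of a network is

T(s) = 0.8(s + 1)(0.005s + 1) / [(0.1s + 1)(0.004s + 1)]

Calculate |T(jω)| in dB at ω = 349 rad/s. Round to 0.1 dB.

19.4 dB

At ω = 349 rad/s:
zero (1 + j349·1) = 1 + j349 → |·| ≈ 349, ∠ ≈ 89.84°
zero (1 + j349·0.005) = 1 + j1.745 → |·| ≈ 2.0112, ∠ ≈ 60.18°
pole (1 + j349·0.1) = 1 + j34.9 → |·| ≈ 34.914, ∠ ≈ 88.36°
pole (1 + j349·0.004) = 1 + j1.396 → |·| ≈ 1.7172, ∠ ≈ 54.38°
|T| = 0.8 · 349 · 2.0112 / (34.914 · 1.7172) ≈ 9.3659
Gain = 20 log₁₀(9.3659) ≈ 19.43 dB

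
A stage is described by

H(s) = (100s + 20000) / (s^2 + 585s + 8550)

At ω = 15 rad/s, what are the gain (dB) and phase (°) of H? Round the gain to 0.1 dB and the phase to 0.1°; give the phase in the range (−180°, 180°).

Substitute s = j15:
Numerator: 100(j15) + 20000 = 20000 + j1500
Denominator: (j15)^2 + 585(j15) + 8550 = 8325 + j8775
|N| = √(20000² + 1500²) ≈ 20056, ∠N ≈ 4.29°
|D| = √(8325² + 8775²) ≈ 12096, ∠D ≈ 46.51°
|H| = 20056 / 12096 ≈ 1.6581
Gain = 20 log₁₀(1.6581) ≈ 4.39 dB
∠H = 4.29° − 46.51° = -42.22°

4.4 dB, -42.2°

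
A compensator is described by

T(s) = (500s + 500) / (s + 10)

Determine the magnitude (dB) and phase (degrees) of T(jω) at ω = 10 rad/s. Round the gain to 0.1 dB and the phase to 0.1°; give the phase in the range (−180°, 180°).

51.0 dB, 39.3°

Substitute s = j10:
Numerator: 500(j10) + 500 = 500 + j5000
Denominator: (j10) + 10 = 10 + j10
|N| = √(500² + 5000²) ≈ 5024.9, ∠N ≈ 84.29°
|D| = √(10² + 10²) ≈ 14.142, ∠D ≈ 45.00°
|T| = 5024.9 / 14.142 ≈ 355.32
Gain = 20 log₁₀(355.32) ≈ 51.01 dB
∠T = 84.29° − 45.00° = 39.29°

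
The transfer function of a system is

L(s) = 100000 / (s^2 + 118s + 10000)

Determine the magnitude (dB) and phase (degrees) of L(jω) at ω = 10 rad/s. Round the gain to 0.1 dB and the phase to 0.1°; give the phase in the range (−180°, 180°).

At s = jω = j10:
quadratic: (j10)² + 118·j10 + 10000 = 9900 + j1180 → |·| ≈ 9970.1, ∠ ≈ 6.80°
|L| = 100000 / 9970.1 ≈ 10.03
Gain = 20 log₁₀(10.03) ≈ 20.03 dB
∠L = 0.00° − 6.80° = -6.80°

20.0 dB, -6.8°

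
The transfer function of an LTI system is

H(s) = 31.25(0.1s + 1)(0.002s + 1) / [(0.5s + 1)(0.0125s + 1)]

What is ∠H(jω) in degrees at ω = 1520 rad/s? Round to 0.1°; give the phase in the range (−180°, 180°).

-15.5°

At ω = 1520 rad/s:
zero (1 + j1520·0.1) = 1 + j152 → |·| ≈ 152, ∠ ≈ 89.62°
zero (1 + j1520·0.002) = 1 + j3.04 → |·| ≈ 3.2002, ∠ ≈ 71.79°
pole (1 + j1520·0.5) = 1 + j760 → |·| ≈ 760, ∠ ≈ 89.92°
pole (1 + j1520·0.0125) = 1 + j19 → |·| ≈ 19.026, ∠ ≈ 86.99°
∠H = (89.62° + 71.79°) − (89.92° + 86.99°) = -15.50°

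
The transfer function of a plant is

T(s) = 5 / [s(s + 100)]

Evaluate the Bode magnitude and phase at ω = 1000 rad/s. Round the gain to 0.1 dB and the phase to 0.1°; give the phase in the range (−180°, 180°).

-106.1 dB, -174.3°

At s = jω = j1000:
pole (s+100): 100 + j1000 → |·| = √(100²+1000²) = √1010000 ≈ 1005, ∠ = arctan(1000/100) ≈ 84.29°
pole at origin: |s| = 1000, ∠ = 90.00° (in denominator)
|T| = 5 / 1.005e+06 ≈ 4.9751e-06
Gain = 20 log₁₀(4.9751e-06) ≈ -106.06 dB
∠T = 0.00° − 174.29° = -174.29°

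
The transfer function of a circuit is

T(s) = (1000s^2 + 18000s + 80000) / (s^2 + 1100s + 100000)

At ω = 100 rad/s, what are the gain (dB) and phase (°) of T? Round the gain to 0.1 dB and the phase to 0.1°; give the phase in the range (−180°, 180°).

37.0 dB, 119.0°

Substitute s = j100:
Numerator: 1000(j100)^2 + 18000(j100) + 80000 = -9920000 + j1800000
Denominator: (j100)^2 + 1100(j100) + 100000 = 90000 + j110000
|N| = √(9920000² + 1800000²) ≈ 1.0082e+07, ∠N ≈ 169.72°
|D| = √(90000² + 110000²) ≈ 1.4213e+05, ∠D ≈ 50.71°
|T| = 1.0082e+07 / 1.4213e+05 ≈ 70.935
Gain = 20 log₁₀(70.935) ≈ 37.02 dB
∠T = 169.72° − 50.71° = 119.01°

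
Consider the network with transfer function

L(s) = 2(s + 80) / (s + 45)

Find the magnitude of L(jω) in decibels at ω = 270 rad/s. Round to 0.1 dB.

At s = jω = j270:
zero (s+80): 80 + j270 → |·| = √(80²+270²) = √79300 ≈ 281.6, ∠ = arctan(270/80) ≈ 73.50°
pole (s+45): 45 + j270 → |·| = √(45²+270²) = √74925 ≈ 273.72, ∠ = arctan(270/45) ≈ 80.54°
|L| = 2 · 281.6 / 273.72 ≈ 2.0576
Gain = 20 log₁₀(2.0576) ≈ 6.27 dB

6.3 dB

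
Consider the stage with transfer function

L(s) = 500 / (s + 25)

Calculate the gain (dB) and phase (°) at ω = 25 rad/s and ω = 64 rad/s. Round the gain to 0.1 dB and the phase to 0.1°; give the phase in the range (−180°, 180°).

ω = 25: 23.0 dB, -45.0°; ω = 64: 17.2 dB, -68.7°

At s = jω = j25:
pole (s+25): 25 + j25 → |·| = √(25²+25²) = √1250 ≈ 35.355, ∠ = arctan(25/25) ≈ 45.00°
|L| = 500 / 35.355 ≈ 14.142
Gain = 20 log₁₀(14.142) ≈ 23.01 dB
∠L = 0.00° − 45.00° = -45.00°

At s = jω = j64:
pole (s+25): 25 + j64 → |·| = √(25²+64²) = √4721 ≈ 68.71, ∠ = arctan(64/25) ≈ 68.66°
|L| = 500 / 68.71 ≈ 7.277
Gain = 20 log₁₀(7.277) ≈ 17.24 dB
∠L = 0.00° − 68.66° = -68.66°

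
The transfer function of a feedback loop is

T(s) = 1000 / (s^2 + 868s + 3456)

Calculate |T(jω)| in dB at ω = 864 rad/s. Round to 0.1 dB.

-60.5 dB

Substitute s = j864:
Numerator: 1000 = 1000 + j0
Denominator: (j864)^2 + 868(j864) + 3456 = -743040 + j749952
|N| = √(1000² + 0²) ≈ 1000, ∠N ≈ 0.00°
|D| = √(743040² + 749952²) ≈ 1.0557e+06, ∠D ≈ 134.73°
|T| = 1000 / 1.0557e+06 ≈ 0.00094724
Gain = 20 log₁₀(0.00094724) ≈ -60.47 dB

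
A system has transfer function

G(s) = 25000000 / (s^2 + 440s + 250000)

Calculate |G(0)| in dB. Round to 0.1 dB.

40.0 dB

G(0) = 25000000 / 250000 = 100
20 log₁₀(100) ≈ 40.00 dB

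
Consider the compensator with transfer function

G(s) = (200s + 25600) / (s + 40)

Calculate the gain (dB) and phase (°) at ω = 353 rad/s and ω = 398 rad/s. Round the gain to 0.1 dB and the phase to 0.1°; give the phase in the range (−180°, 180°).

Substitute s = j353:
Numerator: 200(j353) + 25600 = 25600 + j70600
Denominator: (j353) + 40 = 40 + j353
|N| = √(25600² + 70600²) ≈ 75098, ∠N ≈ 70.07°
|D| = √(40² + 353²) ≈ 355.26, ∠D ≈ 83.54°
|G| = 75098 / 355.26 ≈ 211.39
Gain = 20 log₁₀(211.39) ≈ 46.50 dB
∠G = 70.07° − 83.54° = -13.47°

Substitute s = j398:
Numerator: 200(j398) + 25600 = 25600 + j79600
Denominator: (j398) + 40 = 40 + j398
|N| = √(25600² + 79600²) ≈ 83615, ∠N ≈ 72.17°
|D| = √(40² + 398²) ≈ 400, ∠D ≈ 84.26°
|G| = 83615 / 400 ≈ 209.04
Gain = 20 log₁₀(209.04) ≈ 46.40 dB
∠G = 72.17° − 84.26° = -12.09°

ω = 353: 46.5 dB, -13.5°; ω = 398: 46.4 dB, -12.1°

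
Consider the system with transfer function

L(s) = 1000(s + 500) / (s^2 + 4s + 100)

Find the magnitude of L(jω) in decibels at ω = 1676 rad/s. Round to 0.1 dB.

At s = jω = j1676:
zero (s+500): 500 + j1676 → |·| = √(500²+1676²) = √3058976 ≈ 1749, ∠ = arctan(1676/500) ≈ 73.39°
quadratic: (j1676)² + 4·j1676 + 100 = -2808876 + j6704 → |·| ≈ 2.8089e+06, ∠ ≈ 179.86°
|L| = 1000 · 1749 / 2.8089e+06 ≈ 0.62266
Gain = 20 log₁₀(0.62266) ≈ -4.11 dB

-4.1 dB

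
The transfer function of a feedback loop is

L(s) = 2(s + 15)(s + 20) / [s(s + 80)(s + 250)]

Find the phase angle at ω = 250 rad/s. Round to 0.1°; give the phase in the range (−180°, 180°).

At s = jω = j250:
zero (s+15): 15 + j250 → |·| = √(15²+250²) = √62725 ≈ 250.45, ∠ = arctan(250/15) ≈ 86.57°
zero (s+20): 20 + j250 → |·| = √(20²+250²) = √62900 ≈ 250.8, ∠ = arctan(250/20) ≈ 85.43°
pole (s+80): 80 + j250 → |·| = √(80²+250²) = √68900 ≈ 262.49, ∠ = arctan(250/80) ≈ 72.26°
pole (s+250): 250 + j250 → |·| = √(250²+250²) = √125000 ≈ 353.55, ∠ = arctan(250/250) ≈ 45.00°
pole at origin: |s| = 250, ∠ = 90.00° (in denominator)
∠L = 172.00° − 207.26° = -35.26°

-35.3°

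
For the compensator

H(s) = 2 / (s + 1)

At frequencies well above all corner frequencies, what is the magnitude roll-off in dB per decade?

Each pole contributes −20 dB/decade at high frequency; each zero contributes +20 dB/decade.
Net: 0 zero(s) − 1 pole(s) → -20 dB/decade.

-20 dB/decade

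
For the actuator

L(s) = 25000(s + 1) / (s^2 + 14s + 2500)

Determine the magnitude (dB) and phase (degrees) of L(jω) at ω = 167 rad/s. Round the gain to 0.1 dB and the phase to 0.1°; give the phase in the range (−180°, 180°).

At s = jω = j167:
zero (s+1): 1 + j167 → |·| = √(1²+167²) = √27890 ≈ 167, ∠ = arctan(167/1) ≈ 89.66°
quadratic: (j167)² + 14·j167 + 2500 = -25389 + j2338 → |·| ≈ 25496, ∠ ≈ 174.74°
|L| = 25000 · 167 / 25496 ≈ 163.75
Gain = 20 log₁₀(163.75) ≈ 44.28 dB
∠L = 89.66° − 174.74° = -85.08°

44.3 dB, -85.1°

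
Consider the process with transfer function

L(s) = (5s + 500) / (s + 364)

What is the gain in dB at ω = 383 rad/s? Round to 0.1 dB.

Substitute s = j383:
Numerator: 5(j383) + 500 = 500 + j1915
Denominator: (j383) + 364 = 364 + j383
|N| = √(500² + 1915²) ≈ 1979.2, ∠N ≈ 75.37°
|D| = √(364² + 383²) ≈ 528.38, ∠D ≈ 46.46°
|L| = 1979.2 / 528.38 ≈ 3.7458
Gain = 20 log₁₀(3.7458) ≈ 11.47 dB

11.5 dB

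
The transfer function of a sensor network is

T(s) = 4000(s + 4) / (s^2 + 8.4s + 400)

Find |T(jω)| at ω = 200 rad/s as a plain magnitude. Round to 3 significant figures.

At s = jω = j200:
zero (s+4): 4 + j200 → |·| = √(4²+200²) = √40016 ≈ 200.04, ∠ = arctan(200/4) ≈ 88.85°
quadratic: (j200)² + 8.4·j200 + 400 = -39600 + j1680 → |·| ≈ 39636, ∠ ≈ 177.57°
|T| = 4000 · 200.04 / 39636 ≈ 20.188

20.2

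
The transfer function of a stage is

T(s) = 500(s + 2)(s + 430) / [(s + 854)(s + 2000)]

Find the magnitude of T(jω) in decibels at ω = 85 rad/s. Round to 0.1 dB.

20.7 dB

At s = jω = j85:
zero (s+2): 2 + j85 → |·| = √(2²+85²) = √7229 ≈ 85.024, ∠ = arctan(85/2) ≈ 88.65°
zero (s+430): 430 + j85 → |·| = √(430²+85²) = √192125 ≈ 438.32, ∠ = arctan(85/430) ≈ 11.18°
pole (s+854): 854 + j85 → |·| = √(854²+85²) = √736541 ≈ 858.22, ∠ = arctan(85/854) ≈ 5.68°
pole (s+2000): 2000 + j85 → |·| = √(2000²+85²) = √4007225 ≈ 2001.8, ∠ = arctan(85/2000) ≈ 2.43°
|T| = 500 · 37268 / 1.718e+06 ≈ 10.846
Gain = 20 log₁₀(10.846) ≈ 20.71 dB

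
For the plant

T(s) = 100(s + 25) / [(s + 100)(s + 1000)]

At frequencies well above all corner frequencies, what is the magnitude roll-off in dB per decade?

Each pole contributes −20 dB/decade at high frequency; each zero contributes +20 dB/decade.
Net: 1 zero(s) − 2 pole(s) → -20 dB/decade.

-20 dB/decade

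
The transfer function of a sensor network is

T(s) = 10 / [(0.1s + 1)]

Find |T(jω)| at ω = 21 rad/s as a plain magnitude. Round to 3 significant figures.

4.30

At ω = 21 rad/s:
pole (1 + j21·0.1) = 1 + j2.1 → |·| ≈ 2.3259, ∠ ≈ 64.54°
|T| = 10 · 1 / (2.3259) ≈ 4.2994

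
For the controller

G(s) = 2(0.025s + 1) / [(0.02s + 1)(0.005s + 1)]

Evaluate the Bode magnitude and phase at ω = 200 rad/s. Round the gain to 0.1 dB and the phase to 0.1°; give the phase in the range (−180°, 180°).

4.9 dB, -42.3°

At ω = 200 rad/s:
zero (1 + j200·0.025) = 1 + j5 → |·| ≈ 5.099, ∠ ≈ 78.69°
pole (1 + j200·0.02) = 1 + j4 → |·| ≈ 4.1231, ∠ ≈ 75.96°
pole (1 + j200·0.005) = 1 + j1 → |·| ≈ 1.4142, ∠ ≈ 45.00°
|G| = 2 · 5.099 / (4.1231 · 1.4142) ≈ 1.749
Gain = 20 log₁₀(1.749) ≈ 4.86 dB
∠G = (78.69°) − (75.96° + 45.00°) = -42.27°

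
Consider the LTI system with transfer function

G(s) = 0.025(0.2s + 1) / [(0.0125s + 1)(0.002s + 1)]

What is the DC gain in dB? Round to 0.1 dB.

-32.0 dB

G(0) = 0.025 · 1 / 1 = 0.025
20 log₁₀(0.025) ≈ -32.04 dB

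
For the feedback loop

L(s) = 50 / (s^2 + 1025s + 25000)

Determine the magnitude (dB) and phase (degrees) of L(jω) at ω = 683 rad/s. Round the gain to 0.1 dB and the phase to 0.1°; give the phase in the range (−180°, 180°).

-84.4 dB, -122.2°

Substitute s = j683:
Numerator: 50 = 50 + j0
Denominator: (j683)^2 + 1025(j683) + 25000 = -441489 + j700075
|N| = √(50² + 0²) ≈ 50, ∠N ≈ 0.00°
|D| = √(441489² + 700075²) ≈ 8.2766e+05, ∠D ≈ 122.24°
|L| = 50 / 8.2766e+05 ≈ 6.0411e-05
Gain = 20 log₁₀(6.0411e-05) ≈ -84.38 dB
∠L = 0.00° − 122.24° = -122.24°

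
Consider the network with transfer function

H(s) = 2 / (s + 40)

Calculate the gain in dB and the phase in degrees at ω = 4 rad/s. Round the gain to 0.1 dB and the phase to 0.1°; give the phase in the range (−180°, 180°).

-26.1 dB, -5.7°

Substitute s = j4:
Numerator: 2 = 2 + j0
Denominator: (j4) + 40 = 40 + j4
|N| = √(2² + 0²) ≈ 2, ∠N ≈ 0.00°
|D| = √(40² + 4²) ≈ 40.2, ∠D ≈ 5.71°
|H| = 2 / 40.2 ≈ 0.049751
Gain = 20 log₁₀(0.049751) ≈ -26.06 dB
∠H = 0.00° − 5.71° = -5.71°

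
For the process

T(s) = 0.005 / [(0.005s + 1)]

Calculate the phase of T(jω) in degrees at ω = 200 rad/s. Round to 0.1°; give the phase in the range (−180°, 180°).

At ω = 200 rad/s:
pole (1 + j200·0.005) = 1 + j1 → |·| ≈ 1.4142, ∠ ≈ 45.00°
∠T = (0°) − (45.00°) = -45.00°

-45.0°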